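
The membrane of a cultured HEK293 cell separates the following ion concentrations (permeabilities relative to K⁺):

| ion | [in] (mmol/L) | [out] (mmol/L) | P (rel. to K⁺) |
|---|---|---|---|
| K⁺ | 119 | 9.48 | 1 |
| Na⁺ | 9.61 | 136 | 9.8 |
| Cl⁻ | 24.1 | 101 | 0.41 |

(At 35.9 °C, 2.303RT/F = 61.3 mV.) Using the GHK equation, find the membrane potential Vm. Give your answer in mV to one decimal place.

Vm = 61.3 · log₁₀[(Σ P·[cation]ₒ + Σ P·[anion]ᵢ) / (Σ P·[cation]ᵢ + Σ P·[anion]ₒ)]
Numerator = 1×9.48 + 9.8×136 + 0.41×24.1 = 1352
Denominator = 1×119 + 9.8×9.61 + 0.41×101 = 254.6
Vm = 61.3 · log₁₀(5.3112) = 61.3 × (0.7252) = 44.45 mV

44.5 mV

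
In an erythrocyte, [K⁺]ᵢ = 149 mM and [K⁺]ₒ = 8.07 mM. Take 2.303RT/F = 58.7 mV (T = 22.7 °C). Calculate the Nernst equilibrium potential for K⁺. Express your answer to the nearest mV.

-74 mV

E = (58.7/z) · log₁₀([K⁺]_out/[K⁺]_in) with z = +1.
= (58.7/1) · log₁₀(8.07/149) = 58.70 · log₁₀(0.05416)
= 58.70 · (-1.2663) = -74.33 mV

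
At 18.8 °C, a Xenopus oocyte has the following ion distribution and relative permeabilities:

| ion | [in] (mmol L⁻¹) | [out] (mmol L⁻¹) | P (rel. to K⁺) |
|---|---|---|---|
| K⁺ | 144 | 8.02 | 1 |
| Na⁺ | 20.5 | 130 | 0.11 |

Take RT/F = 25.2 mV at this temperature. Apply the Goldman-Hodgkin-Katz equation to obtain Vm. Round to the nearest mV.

Vm = 25.2 · ln[(Σ P·[cation]ₒ + Σ P·[anion]ᵢ) / (Σ P·[cation]ᵢ + Σ P·[anion]ₒ)]
Numerator = 1×8.02 + 0.11×130 = 22.32
Denominator = 1×144 + 0.11×20.5 = 146.3
Vm = 25.2 · ln(0.15261) = 25.2 × (-1.8799) = -47.37 mV

-47 mV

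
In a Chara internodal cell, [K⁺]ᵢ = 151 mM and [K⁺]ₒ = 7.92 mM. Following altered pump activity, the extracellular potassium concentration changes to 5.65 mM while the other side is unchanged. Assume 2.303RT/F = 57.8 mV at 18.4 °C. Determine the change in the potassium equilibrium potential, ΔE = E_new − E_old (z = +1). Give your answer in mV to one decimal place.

E_old = (57.8/1)·log₁₀(7.92/151) = -74.00 mV
E_new = (57.8/1)·log₁₀(5.65/151) = -82.48 mV
ΔE = -82.48 − (-74.00) = -8.48 mV

-8.5 mV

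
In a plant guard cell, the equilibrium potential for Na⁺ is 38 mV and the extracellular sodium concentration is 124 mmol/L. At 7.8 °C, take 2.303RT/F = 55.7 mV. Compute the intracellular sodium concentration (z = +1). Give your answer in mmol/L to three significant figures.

25.8 mmol/L

Nernst: E = (55.7/1) · log₁₀([out]/[in]), so log₁₀([out]/[in]) = 38.0 × 1 / 55.7 = 0.6822.
[out]/[in] = 10^(0.6822) = 4.811.
[in] = 124 / 4.811 = 25.77 mmol/L.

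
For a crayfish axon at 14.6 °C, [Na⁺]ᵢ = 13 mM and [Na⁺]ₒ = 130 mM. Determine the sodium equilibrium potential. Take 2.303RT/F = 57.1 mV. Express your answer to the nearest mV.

57 mV

E = (57.1/z) · log₁₀([Na⁺]_out/[Na⁺]_in) with z = +1.
= (57.1/1) · log₁₀(130/13) = 57.10 · log₁₀(10)
= 57.10 · (1.0000) = 57.10 mV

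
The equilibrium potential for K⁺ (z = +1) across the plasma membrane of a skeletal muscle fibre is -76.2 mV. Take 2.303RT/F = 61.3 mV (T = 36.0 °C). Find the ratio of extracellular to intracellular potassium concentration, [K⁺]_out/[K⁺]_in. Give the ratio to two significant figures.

log₁₀([out]/[in]) = E·z/(61.3) = -76.2 × 1 / 61.3 = -1.2431
[out]/[in] = 10^(-1.2431) = 0.05714

0.057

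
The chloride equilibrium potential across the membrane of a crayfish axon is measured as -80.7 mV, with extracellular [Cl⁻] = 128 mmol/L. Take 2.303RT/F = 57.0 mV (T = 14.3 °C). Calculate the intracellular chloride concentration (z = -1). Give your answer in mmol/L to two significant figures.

Nernst: E = (57.0/-1) · log₁₀([out]/[in]), so log₁₀([out]/[in]) = -80.7 × -1 / 57.0 = 1.4158.
[out]/[in] = 10^(1.4158) = 26.05.
[in] = 128 / 26.05 = 4.914 mmol/L.

4.9 mmol/L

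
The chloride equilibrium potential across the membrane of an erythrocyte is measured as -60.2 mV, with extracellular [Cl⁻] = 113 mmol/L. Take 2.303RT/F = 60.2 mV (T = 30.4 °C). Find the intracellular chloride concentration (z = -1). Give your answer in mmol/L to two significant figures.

11 mmol/L

Nernst: E = (60.2/-1) · log₁₀([out]/[in]), so log₁₀([out]/[in]) = -60.2 × -1 / 60.2 = 1.0000.
[out]/[in] = 10^(1.0000) = 10.
[in] = 113 / 10 = 11.3 mmol/L.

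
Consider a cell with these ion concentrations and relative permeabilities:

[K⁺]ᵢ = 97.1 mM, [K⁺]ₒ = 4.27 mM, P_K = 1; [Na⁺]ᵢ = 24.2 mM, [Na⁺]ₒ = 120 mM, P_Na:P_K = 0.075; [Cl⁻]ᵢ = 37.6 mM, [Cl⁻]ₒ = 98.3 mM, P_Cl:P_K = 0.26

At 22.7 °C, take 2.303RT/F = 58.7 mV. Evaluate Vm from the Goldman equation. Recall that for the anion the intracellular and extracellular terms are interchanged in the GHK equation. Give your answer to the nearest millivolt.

-43 mV

Vm = 58.7 · log₁₀[(Σ P·[cation]ₒ + Σ P·[anion]ᵢ) / (Σ P·[cation]ᵢ + Σ P·[anion]ₒ)]
Numerator = 1×4.27 + 0.075×120 + 0.26×37.6 = 23.05
Denominator = 1×97.1 + 0.075×24.2 + 0.26×98.3 = 124.5
Vm = 58.7 · log₁₀(0.18515) = 58.7 × (-0.7325) = -43.00 mV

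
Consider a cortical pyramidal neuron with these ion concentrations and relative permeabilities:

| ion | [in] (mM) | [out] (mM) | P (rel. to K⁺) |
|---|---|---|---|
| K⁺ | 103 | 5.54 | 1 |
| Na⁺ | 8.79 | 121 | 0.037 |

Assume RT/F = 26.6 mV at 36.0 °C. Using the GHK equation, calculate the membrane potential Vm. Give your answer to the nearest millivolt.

-62 mV

Vm = 26.6 · ln[(Σ P·[cation]ₒ + Σ P·[anion]ᵢ) / (Σ P·[cation]ᵢ + Σ P·[anion]ₒ)]
Numerator = 1×5.54 + 0.037×121 = 10.02
Denominator = 1×103 + 0.037×8.79 = 103.3
Vm = 26.6 · ln(0.096946) = 26.6 × (-2.3336) = -62.07 mV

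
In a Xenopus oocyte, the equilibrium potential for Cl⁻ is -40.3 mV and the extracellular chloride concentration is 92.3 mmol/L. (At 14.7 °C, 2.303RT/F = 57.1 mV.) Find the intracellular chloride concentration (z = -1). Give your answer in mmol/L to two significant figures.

Nernst: E = (57.1/-1) · log₁₀([out]/[in]), so log₁₀([out]/[in]) = -40.3 × -1 / 57.1 = 0.7058.
[out]/[in] = 10^(0.7058) = 5.079.
[in] = 92.3 / 5.079 = 18.17 mmol/L.

18 mmol/L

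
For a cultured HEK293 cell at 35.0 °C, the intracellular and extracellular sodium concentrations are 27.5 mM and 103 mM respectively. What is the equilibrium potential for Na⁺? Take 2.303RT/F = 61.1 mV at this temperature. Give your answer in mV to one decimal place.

E = (61.1/z) · log₁₀([Na⁺]_out/[Na⁺]_in) with z = +1.
= (61.1/1) · log₁₀(103/27.5) = 61.10 · log₁₀(3.745)
= 61.10 · (0.5735) = 35.04 mV

35.0 mV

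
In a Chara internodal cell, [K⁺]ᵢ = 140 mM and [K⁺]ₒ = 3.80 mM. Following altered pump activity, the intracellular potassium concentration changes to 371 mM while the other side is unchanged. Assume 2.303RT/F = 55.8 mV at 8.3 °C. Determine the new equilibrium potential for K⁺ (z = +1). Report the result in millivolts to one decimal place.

-111.0 mV

After the shift: [K⁺]_out = 3.80, [K⁺]_in = 371 mM.
E_new = (55.8/1)·log₁₀(3.80/371) = 55.80 · (-1.9896) = -111.02 mV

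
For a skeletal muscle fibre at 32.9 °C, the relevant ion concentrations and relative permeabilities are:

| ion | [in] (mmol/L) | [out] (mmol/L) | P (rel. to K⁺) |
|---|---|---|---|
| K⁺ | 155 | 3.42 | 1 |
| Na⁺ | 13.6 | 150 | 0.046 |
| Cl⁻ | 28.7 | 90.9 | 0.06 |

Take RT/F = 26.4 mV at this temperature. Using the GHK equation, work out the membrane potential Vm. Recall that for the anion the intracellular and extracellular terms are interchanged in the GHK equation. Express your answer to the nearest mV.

Vm = 26.4 · ln[(Σ P·[cation]ₒ + Σ P·[anion]ᵢ) / (Σ P·[cation]ᵢ + Σ P·[anion]ₒ)]
Numerator = 1×3.42 + 0.046×150 + 0.06×28.7 = 12.04
Denominator = 1×155 + 0.046×13.6 + 0.06×90.9 = 161.1
Vm = 26.4 · ln(0.074758) = 26.4 × (-2.5935) = -68.47 mV

-68 mV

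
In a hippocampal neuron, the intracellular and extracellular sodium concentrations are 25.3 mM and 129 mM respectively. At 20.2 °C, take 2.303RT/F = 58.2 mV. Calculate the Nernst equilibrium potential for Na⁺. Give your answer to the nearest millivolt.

41 mV

E = (58.2/z) · log₁₀([Na⁺]_out/[Na⁺]_in) with z = +1.
= (58.2/1) · log₁₀(129/25.3) = 58.20 · log₁₀(5.099)
= 58.20 · (0.7075) = 41.17 mV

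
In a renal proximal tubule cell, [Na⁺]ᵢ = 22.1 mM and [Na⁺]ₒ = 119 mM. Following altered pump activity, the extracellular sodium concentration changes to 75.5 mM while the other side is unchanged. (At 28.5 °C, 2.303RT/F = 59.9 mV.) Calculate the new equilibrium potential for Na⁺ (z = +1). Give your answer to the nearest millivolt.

After the shift: [Na⁺]_out = 75.5, [Na⁺]_in = 22.1 mM.
E_new = (59.9/1)·log₁₀(75.5/22.1) = 59.90 · (0.5336) = 31.96 mV

32 mV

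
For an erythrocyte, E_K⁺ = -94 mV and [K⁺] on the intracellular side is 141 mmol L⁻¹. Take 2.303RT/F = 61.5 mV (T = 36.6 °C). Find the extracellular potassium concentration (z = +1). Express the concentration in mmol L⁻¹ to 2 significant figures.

Nernst: E = (61.5/1) · log₁₀([out]/[in]), so log₁₀([out]/[in]) = -94.0 × 1 / 61.5 = -1.5285.
[out]/[in] = 10^(-1.5285) = 0.02962.
[out] = 0.02962 × 141 = 4.176 mmol L⁻¹.

4.2 mmol L⁻¹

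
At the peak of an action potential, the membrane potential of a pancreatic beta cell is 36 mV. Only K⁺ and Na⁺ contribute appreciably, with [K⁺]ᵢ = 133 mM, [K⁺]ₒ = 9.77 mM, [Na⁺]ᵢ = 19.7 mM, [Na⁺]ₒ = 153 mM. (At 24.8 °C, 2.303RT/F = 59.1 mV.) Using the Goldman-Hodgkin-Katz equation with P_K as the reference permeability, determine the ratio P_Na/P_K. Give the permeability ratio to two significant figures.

7.3

Let α = P_Na/P_K. GHK: Vm = 59.1·log₁₀[(Kₒ + α·Naₒ)/(Kᵢ + α·Naᵢ)].
10^(Vm/59.1) = 10^(36.0/59.1) = 4.0657
So 4.0657·(Kᵢ + α·Naᵢ) = Kₒ + α·Naₒ → α = (4.0657·133.0 − 9.77) / (153.0 − 4.0657·19.7)
α = (540.7 − 9.77) / (153.0 − 80.09) = 531/72.91 = 7.283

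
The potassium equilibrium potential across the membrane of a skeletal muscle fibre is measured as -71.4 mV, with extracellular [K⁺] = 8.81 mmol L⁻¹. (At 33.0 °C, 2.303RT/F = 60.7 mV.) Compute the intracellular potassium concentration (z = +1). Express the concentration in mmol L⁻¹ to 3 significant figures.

Nernst: E = (60.7/1) · log₁₀([out]/[in]), so log₁₀([out]/[in]) = -71.4 × 1 / 60.7 = -1.1763.
[out]/[in] = 10^(-1.1763) = 0.06664.
[in] = 8.81 / 0.06664 = 132.2 mmol L⁻¹.

132 mmol L⁻¹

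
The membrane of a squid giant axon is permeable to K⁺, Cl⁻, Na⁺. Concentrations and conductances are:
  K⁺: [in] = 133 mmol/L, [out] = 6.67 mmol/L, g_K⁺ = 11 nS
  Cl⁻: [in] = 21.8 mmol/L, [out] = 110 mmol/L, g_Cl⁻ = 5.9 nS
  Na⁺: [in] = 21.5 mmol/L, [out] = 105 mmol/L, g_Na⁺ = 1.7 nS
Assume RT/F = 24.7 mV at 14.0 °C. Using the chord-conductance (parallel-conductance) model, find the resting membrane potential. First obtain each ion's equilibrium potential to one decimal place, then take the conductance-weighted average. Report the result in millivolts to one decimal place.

-52.8 mV

E_K⁺ = (24.7/1)·ln(6.67/133) = -73.9 mV
E_Cl⁻ = (24.7/-1)·ln(110/21.8) = -40.0 mV
E_Na⁺ = (24.7/1)·ln(105/21.5) = 39.2 mV
Vm = (Σ gᵢEᵢ)/(Σ gᵢ) = (11·-73.9 + 5.9·-40.0 + 1.7·39.2) / (11 + 5.9 + 1.7)
= -982.26 / 18.6 = -52.81 mV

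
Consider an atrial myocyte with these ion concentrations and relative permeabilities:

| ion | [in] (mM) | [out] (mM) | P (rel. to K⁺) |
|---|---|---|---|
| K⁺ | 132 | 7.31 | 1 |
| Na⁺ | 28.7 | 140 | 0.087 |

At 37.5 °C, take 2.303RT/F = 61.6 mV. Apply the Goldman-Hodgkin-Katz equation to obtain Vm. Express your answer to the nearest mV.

Vm = 61.6 · log₁₀[(Σ P·[cation]ₒ + Σ P·[anion]ᵢ) / (Σ P·[cation]ᵢ + Σ P·[anion]ₒ)]
Numerator = 1×7.31 + 0.087×140 = 19.49
Denominator = 1×132 + 0.087×28.7 = 134.5
Vm = 61.6 · log₁₀(0.14491) = 61.6 × (-0.8389) = -51.68 mV

-52 mV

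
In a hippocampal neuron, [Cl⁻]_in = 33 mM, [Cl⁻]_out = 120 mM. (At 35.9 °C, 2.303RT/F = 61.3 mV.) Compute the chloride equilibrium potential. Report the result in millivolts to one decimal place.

E = (61.3/z) · log₁₀([Cl⁻]_out/[Cl⁻]_in) with z = -1.
For an anion, dividing by z = -1 reverses the sign.
= (61.3/-1) · log₁₀(120/33) = -61.30 · log₁₀(3.636)
= -61.30 · (0.5607) = -34.37 mV

-34.4 mV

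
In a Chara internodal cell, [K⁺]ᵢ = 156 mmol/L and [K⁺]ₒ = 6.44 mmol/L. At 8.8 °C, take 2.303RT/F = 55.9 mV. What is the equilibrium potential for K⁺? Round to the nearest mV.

-77 mV

E = (55.9/z) · log₁₀([K⁺]_out/[K⁺]_in) with z = +1.
= (55.9/1) · log₁₀(6.44/156) = 55.90 · log₁₀(0.04128)
= 55.90 · (-1.3842) = -77.38 mV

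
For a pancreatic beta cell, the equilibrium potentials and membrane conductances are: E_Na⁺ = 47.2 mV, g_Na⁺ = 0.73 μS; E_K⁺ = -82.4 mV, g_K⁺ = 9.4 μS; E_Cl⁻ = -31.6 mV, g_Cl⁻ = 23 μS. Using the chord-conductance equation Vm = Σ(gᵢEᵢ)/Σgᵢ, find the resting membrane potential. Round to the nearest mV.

Σ gᵢEᵢ = 0.73·(47.2) + 9.4·(-82.4) + 23·(-31.6) = -1466.90
Σ gᵢ = 0.73 + 9.4 + 23 = 33.13
Vm = -1466.90 / 33.13 = -44.28 mV

-44 mV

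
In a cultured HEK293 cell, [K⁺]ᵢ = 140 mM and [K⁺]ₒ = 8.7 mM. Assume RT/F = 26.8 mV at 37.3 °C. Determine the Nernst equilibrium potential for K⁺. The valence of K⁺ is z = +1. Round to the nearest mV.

E = (26.8/z) · ln([K⁺]_out/[K⁺]_in) with z = +1.
= (26.8/1) · ln(8.7/140) = 26.80 · ln(0.06214)
= 26.80 · (-2.7783) = -74.46 mV

-74 mV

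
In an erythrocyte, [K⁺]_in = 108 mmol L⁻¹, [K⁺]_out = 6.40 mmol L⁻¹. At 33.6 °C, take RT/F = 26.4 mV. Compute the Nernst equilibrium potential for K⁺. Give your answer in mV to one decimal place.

E = (26.4/z) · ln([K⁺]_out/[K⁺]_in) with z = +1.
= (26.4/1) · ln(6.40/108) = 26.40 · ln(0.05926)
= 26.40 · (-2.8258) = -74.60 mV

-74.6 mV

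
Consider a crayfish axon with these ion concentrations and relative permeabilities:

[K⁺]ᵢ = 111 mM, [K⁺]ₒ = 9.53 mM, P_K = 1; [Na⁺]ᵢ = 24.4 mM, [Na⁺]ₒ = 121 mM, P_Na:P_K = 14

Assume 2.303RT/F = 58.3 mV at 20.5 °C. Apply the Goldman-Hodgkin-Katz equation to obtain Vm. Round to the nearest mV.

34 mV

Vm = 58.3 · log₁₀[(Σ P·[cation]ₒ + Σ P·[anion]ᵢ) / (Σ P·[cation]ᵢ + Σ P·[anion]ₒ)]
Numerator = 1×9.53 + 14×121 = 1704
Denominator = 1×111 + 14×24.4 = 452.6
Vm = 58.3 · log₁₀(3.7639) = 58.3 × (0.5756) = 33.56 mV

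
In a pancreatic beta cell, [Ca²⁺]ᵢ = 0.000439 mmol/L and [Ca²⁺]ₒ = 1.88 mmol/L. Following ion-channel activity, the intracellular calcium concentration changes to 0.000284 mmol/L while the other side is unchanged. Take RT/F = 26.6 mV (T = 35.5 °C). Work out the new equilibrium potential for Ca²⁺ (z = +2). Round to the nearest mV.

117 mV

After the shift: [Ca²⁺]_out = 1.88, [Ca²⁺]_in = 0.000284 mmol/L.
E_new = (26.6/2)·ln(1.88/0.000284) = 13.30 · (8.7978) = 117.01 mV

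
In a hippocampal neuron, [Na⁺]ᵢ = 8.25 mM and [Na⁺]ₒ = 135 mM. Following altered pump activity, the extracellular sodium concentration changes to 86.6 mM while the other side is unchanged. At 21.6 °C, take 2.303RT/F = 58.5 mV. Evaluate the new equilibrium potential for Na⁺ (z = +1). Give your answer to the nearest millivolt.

60 mV

After the shift: [Na⁺]_out = 86.6, [Na⁺]_in = 8.25 mM.
E_new = (58.5/1)·log₁₀(86.6/8.25) = 58.50 · (1.0211) = 59.73 mV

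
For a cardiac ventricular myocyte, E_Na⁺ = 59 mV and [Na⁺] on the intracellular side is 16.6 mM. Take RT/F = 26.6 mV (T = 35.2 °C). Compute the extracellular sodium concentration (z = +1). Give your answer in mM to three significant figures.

Nernst: E = (26.6/1) · ln([out]/[in]), so ln([out]/[in]) = 59.0 × 1 / 26.6 = 2.2180.
[out]/[in] = e^(2.2180) = 9.189.
[out] = 9.189 × 16.6 = 152.5 mM.

153 mM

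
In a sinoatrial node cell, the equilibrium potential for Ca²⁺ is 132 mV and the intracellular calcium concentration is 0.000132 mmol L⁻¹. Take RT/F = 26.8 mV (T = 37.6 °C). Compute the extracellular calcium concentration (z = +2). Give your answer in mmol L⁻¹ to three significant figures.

Nernst: E = (26.8/2) · ln([out]/[in]), so ln([out]/[in]) = 132.0 × 2 / 26.8 = 9.8507.
[out]/[in] = e^(9.8507) = 1.897e+04.
[out] = 1.897e+04 × 0.000132 = 2.504 mmol L⁻¹.

2.50 mmol L⁻¹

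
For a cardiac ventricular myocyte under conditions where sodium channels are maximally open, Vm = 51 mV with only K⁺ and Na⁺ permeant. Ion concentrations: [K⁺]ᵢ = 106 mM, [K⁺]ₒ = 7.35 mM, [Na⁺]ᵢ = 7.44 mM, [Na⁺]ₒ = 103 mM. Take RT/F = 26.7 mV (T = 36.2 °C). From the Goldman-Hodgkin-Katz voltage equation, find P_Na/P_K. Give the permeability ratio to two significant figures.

13

Let α = P_Na/P_K. GHK: Vm = 26.7·ln[(Kₒ + α·Naₒ)/(Kᵢ + α·Naᵢ)].
e^(Vm/26.7) = e^(51.0/26.7) = 6.7538
So 6.7538·(Kᵢ + α·Naᵢ) = Kₒ + α·Naₒ → α = (6.7538·106.0 − 7.35) / (103.0 − 6.7538·7.44)
α = (715.9 − 7.35) / (103.0 − 50.25) = 708.6/52.75 = 13.43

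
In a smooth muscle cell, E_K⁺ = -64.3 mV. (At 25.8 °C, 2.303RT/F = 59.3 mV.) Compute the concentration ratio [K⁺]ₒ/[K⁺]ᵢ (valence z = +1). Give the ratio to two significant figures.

log₁₀([out]/[in]) = E·z/(59.3) = -64.3 × 1 / 59.3 = -1.0843
[out]/[in] = 10^(-1.0843) = 0.08235

0.082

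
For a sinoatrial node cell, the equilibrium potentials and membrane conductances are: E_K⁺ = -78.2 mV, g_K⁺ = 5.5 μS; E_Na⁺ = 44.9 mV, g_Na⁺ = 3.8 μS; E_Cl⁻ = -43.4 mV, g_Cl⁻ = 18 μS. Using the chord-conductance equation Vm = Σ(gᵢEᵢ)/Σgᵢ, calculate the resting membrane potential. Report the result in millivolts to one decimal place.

-38.1 mV

Σ gᵢEᵢ = 5.5·(-78.2) + 3.8·(44.9) + 18·(-43.4) = -1040.68
Σ gᵢ = 5.5 + 3.8 + 18 = 27.3
Vm = -1040.68 / 27.3 = -38.12 mV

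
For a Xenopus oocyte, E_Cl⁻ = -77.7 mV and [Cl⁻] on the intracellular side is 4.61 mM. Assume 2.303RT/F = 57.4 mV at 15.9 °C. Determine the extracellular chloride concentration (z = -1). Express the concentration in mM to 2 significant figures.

Nernst: E = (57.4/-1) · log₁₀([out]/[in]), so log₁₀([out]/[in]) = -77.7 × -1 / 57.4 = 1.3537.
[out]/[in] = 10^(1.3537) = 22.58.
[out] = 22.58 × 4.61 = 104.1 mM.

100 mM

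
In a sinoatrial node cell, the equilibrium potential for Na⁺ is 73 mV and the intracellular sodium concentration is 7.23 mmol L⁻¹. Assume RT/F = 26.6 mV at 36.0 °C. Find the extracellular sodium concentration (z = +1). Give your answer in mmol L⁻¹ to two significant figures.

110 mmol L⁻¹

Nernst: E = (26.6/1) · ln([out]/[in]), so ln([out]/[in]) = 73.0 × 1 / 26.6 = 2.7444.
[out]/[in] = e^(2.7444) = 15.55.
[out] = 15.55 × 7.23 = 112.5 mmol L⁻¹.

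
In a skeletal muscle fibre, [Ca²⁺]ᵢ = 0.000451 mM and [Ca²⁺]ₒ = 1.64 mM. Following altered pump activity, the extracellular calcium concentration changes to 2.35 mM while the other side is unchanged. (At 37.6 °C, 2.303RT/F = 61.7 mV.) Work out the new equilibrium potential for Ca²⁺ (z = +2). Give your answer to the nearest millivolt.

After the shift: [Ca²⁺]_out = 2.35, [Ca²⁺]_in = 0.000451 mM.
E_new = (61.7/2)·log₁₀(2.35/0.000451) = 30.85 · (3.7169) = 114.67 mV

115 mV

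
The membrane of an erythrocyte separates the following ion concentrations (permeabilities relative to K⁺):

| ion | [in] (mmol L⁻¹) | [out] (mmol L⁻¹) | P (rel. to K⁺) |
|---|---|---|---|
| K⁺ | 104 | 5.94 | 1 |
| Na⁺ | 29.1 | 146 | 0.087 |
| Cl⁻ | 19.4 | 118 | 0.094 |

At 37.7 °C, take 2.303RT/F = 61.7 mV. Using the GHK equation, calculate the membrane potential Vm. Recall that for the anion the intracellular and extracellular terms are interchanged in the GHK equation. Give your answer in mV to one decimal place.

Vm = 61.7 · log₁₀[(Σ P·[cation]ₒ + Σ P·[anion]ᵢ) / (Σ P·[cation]ᵢ + Σ P·[anion]ₒ)]
Numerator = 1×5.94 + 0.087×146 + 0.094×19.4 = 20.47
Denominator = 1×104 + 0.087×29.1 + 0.094×118 = 117.6
Vm = 61.7 · log₁₀(0.17399) = 61.7 × (-0.7595) = -46.86 mV

-46.9 mV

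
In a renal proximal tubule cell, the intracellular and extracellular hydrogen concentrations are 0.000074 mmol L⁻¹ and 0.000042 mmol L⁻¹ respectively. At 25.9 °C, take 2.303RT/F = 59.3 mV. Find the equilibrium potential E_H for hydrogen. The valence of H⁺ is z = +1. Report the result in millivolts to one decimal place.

E = (59.3/z) · log₁₀([H⁺]_out/[H⁺]_in) with z = +1.
= (59.3/1) · log₁₀(0.000042/0.000074) = 59.30 · log₁₀(0.5676)
= 59.30 · (-0.2460) = -14.59 mV

-14.6 mV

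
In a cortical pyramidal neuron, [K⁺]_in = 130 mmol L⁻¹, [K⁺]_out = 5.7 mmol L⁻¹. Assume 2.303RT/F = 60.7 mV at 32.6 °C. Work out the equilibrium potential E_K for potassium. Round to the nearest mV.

-82 mV

E = (60.7/z) · log₁₀([K⁺]_out/[K⁺]_in) with z = +1.
= (60.7/1) · log₁₀(5.7/130) = 60.70 · log₁₀(0.04385)
= 60.70 · (-1.3581) = -82.43 mV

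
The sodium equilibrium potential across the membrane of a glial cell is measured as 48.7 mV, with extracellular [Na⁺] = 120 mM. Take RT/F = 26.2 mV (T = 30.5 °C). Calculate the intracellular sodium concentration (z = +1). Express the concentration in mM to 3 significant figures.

Nernst: E = (26.2/1) · ln([out]/[in]), so ln([out]/[in]) = 48.7 × 1 / 26.2 = 1.8588.
[out]/[in] = e^(1.8588) = 6.416.
[in] = 120 / 6.416 = 18.7 mM.

18.7 mM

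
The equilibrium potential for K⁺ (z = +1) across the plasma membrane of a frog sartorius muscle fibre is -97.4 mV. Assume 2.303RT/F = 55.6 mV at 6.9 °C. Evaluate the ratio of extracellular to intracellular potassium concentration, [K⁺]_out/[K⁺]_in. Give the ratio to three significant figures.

0.0177

log₁₀([out]/[in]) = E·z/(55.6) = -97.4 × 1 / 55.6 = -1.7518
[out]/[in] = 10^(-1.7518) = 0.01771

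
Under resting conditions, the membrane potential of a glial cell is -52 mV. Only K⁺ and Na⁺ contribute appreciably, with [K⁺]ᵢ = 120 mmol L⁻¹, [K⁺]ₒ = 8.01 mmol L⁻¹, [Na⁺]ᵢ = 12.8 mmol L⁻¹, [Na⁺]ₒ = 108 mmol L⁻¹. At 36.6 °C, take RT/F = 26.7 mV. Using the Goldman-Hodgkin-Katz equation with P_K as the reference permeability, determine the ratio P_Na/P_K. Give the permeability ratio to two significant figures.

Let α = P_Na/P_K. GHK: Vm = 26.7·ln[(Kₒ + α·Naₒ)/(Kᵢ + α·Naᵢ)].
e^(Vm/26.7) = e^(-52.0/26.7) = 0.14262
So 0.14262·(Kᵢ + α·Naᵢ) = Kₒ + α·Naₒ → α = (0.14262·120.0 − 8.01) / (108.0 − 0.14262·12.8)
α = (17.11 − 8.01) / (108.0 − 1.826) = 9.105/106.2 = 0.08575

0.086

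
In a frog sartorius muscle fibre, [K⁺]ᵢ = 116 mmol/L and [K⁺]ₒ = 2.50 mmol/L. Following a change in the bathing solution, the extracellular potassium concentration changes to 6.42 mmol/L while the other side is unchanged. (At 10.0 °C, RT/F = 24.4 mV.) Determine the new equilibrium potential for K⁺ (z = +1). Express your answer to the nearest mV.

After the shift: [K⁺]_out = 6.42, [K⁺]_in = 116 mmol/L.
E_new = (24.4/1)·ln(6.42/116) = 24.40 · (-2.8942) = -70.62 mV

-71 mV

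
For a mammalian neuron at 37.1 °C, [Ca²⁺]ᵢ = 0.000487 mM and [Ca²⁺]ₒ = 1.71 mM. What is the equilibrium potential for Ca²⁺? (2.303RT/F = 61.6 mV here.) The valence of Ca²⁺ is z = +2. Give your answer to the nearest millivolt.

E = (61.6/z) · log₁₀([Ca²⁺]_out/[Ca²⁺]_in) with z = +2.
= (61.6/2) · log₁₀(1.71/0.000487) = 30.80 · log₁₀(3511)
= 30.80 · (3.5455) = 109.20 mV

109 mV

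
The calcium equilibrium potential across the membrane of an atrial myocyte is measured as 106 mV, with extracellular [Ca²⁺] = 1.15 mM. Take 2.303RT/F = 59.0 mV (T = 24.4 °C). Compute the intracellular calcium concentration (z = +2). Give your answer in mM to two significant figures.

0.00029 mM

Nernst: E = (59.0/2) · log₁₀([out]/[in]), so log₁₀([out]/[in]) = 106.0 × 2 / 59.0 = 3.5932.
[out]/[in] = 10^(3.5932) = 3919.
[in] = 1.15 / 3919 = 0.0002934 mM.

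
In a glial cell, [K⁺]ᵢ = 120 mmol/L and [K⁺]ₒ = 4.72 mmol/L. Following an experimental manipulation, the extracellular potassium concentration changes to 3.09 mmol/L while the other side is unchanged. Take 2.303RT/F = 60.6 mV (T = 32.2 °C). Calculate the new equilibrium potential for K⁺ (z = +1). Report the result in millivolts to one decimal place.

After the shift: [K⁺]_out = 3.09, [K⁺]_in = 120 mmol/L.
E_new = (60.6/1)·log₁₀(3.09/120) = 60.60 · (-1.5892) = -96.31 mV

-96.3 mV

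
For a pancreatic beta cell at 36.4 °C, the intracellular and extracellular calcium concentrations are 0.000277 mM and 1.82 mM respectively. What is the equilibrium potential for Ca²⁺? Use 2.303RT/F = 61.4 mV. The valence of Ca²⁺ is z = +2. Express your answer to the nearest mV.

E = (61.4/z) · log₁₀([Ca²⁺]_out/[Ca²⁺]_in) with z = +2.
= (61.4/2) · log₁₀(1.82/0.000277) = 30.70 · log₁₀(6570)
= 30.70 · (3.8176) = 117.20 mV

117 mV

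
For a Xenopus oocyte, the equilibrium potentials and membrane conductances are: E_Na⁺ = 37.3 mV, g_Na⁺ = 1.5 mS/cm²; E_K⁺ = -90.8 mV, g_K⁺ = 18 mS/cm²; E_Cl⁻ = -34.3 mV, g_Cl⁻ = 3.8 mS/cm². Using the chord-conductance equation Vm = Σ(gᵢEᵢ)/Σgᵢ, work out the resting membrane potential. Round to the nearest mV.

-73 mV

Σ gᵢEᵢ = 1.5·(37.3) + 18·(-90.8) + 3.8·(-34.3) = -1708.79
Σ gᵢ = 1.5 + 18 + 3.8 = 23.3
Vm = -1708.79 / 23.3 = -73.34 mV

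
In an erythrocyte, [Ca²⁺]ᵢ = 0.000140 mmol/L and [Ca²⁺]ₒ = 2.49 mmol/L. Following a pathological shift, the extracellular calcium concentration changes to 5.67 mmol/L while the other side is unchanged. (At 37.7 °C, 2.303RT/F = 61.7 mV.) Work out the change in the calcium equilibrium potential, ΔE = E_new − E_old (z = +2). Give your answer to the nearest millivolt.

11 mV

E_old = (61.7/2)·log₁₀(2.49/0.000140) = 131.11 mV
E_new = (61.7/2)·log₁₀(5.67/0.000140) = 142.14 mV
ΔE = 142.14 − (131.11) = 11.03 mV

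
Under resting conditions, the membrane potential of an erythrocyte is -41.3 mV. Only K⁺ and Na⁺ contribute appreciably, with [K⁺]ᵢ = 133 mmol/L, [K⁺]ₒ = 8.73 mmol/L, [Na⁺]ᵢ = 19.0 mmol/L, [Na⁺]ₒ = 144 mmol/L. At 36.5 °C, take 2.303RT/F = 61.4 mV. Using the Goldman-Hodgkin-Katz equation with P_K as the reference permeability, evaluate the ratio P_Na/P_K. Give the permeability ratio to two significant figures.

0.14

Let α = P_Na/P_K. GHK: Vm = 61.4·log₁₀[(Kₒ + α·Naₒ)/(Kᵢ + α·Naᵢ)].
10^(Vm/61.4) = 10^(-41.3/61.4) = 0.2125
So 0.2125·(Kᵢ + α·Naᵢ) = Kₒ + α·Naₒ → α = (0.2125·133.0 − 8.73) / (144.0 − 0.2125·19.0)
α = (28.26 − 8.73) / (144.0 − 4.038) = 19.53/140 = 0.1396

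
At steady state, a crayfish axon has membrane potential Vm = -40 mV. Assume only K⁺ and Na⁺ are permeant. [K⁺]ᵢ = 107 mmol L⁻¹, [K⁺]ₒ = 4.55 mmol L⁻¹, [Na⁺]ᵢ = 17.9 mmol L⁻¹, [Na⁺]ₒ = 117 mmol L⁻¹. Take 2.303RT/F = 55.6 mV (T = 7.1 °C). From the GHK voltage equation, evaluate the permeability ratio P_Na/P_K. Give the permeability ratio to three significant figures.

Let α = P_Na/P_K. GHK: Vm = 55.6·log₁₀[(Kₒ + α·Naₒ)/(Kᵢ + α·Naᵢ)].
10^(Vm/55.6) = 10^(-40.0/55.6) = 0.1908
So 0.1908·(Kᵢ + α·Naᵢ) = Kₒ + α·Naₒ → α = (0.1908·107.0 − 4.55) / (117.0 − 0.1908·17.9)
α = (20.42 − 4.55) / (117.0 − 3.415) = 15.87/113.6 = 0.1397

0.140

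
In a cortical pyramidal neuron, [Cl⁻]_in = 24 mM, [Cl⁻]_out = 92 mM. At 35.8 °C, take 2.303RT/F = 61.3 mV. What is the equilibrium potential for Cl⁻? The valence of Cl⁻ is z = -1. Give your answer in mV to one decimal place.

-35.8 mV

E = (61.3/z) · log₁₀([Cl⁻]_out/[Cl⁻]_in) with z = -1.
For an anion, dividing by z = -1 reverses the sign.
= (61.3/-1) · log₁₀(92/24) = -61.30 · log₁₀(3.833)
= -61.30 · (0.5836) = -35.77 mV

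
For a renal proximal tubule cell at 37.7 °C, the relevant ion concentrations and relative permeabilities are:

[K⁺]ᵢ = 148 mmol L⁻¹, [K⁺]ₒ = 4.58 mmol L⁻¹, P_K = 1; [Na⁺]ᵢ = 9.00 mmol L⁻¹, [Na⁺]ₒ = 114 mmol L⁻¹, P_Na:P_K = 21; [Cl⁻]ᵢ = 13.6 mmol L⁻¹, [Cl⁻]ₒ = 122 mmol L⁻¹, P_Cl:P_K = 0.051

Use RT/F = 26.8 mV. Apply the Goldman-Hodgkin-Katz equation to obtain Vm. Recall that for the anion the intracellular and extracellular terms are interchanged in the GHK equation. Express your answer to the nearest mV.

52 mV

Vm = 26.8 · ln[(Σ P·[cation]ₒ + Σ P·[anion]ᵢ) / (Σ P·[cation]ᵢ + Σ P·[anion]ₒ)]
Numerator = 1×4.58 + 21×114 + 0.051×13.6 = 2399
Denominator = 1×148 + 21×9.00 + 0.051×122 = 343.2
Vm = 26.8 · ln(6.9904) = 26.8 × (1.9445) = 52.11 mV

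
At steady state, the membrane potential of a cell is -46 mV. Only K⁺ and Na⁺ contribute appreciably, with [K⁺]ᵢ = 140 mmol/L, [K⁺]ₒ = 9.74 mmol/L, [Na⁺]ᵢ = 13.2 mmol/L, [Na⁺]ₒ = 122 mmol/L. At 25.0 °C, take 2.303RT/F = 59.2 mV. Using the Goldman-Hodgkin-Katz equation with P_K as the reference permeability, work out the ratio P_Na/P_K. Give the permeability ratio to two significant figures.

0.11

Let α = P_Na/P_K. GHK: Vm = 59.2·log₁₀[(Kₒ + α·Naₒ)/(Kᵢ + α·Naᵢ)].
10^(Vm/59.2) = 10^(-46.0/59.2) = 0.1671
So 0.1671·(Kᵢ + α·Naᵢ) = Kₒ + α·Naₒ → α = (0.1671·140.0 − 9.74) / (122.0 − 0.1671·13.2)
α = (23.39 − 9.74) / (122.0 − 2.206) = 13.65/119.8 = 0.114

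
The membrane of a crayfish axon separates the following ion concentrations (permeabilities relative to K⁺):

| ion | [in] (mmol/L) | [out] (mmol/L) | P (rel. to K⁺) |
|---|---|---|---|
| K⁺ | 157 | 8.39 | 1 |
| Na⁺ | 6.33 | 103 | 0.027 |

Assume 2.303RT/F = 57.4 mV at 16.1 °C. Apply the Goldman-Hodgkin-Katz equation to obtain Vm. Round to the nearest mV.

Vm = 57.4 · log₁₀[(Σ P·[cation]ₒ + Σ P·[anion]ᵢ) / (Σ P·[cation]ᵢ + Σ P·[anion]ₒ)]
Numerator = 1×8.39 + 0.027×103 = 11.17
Denominator = 1×157 + 0.027×6.33 = 157.2
Vm = 57.4 · log₁₀(0.071075) = 57.4 × (-1.1483) = -65.91 mV

-66 mV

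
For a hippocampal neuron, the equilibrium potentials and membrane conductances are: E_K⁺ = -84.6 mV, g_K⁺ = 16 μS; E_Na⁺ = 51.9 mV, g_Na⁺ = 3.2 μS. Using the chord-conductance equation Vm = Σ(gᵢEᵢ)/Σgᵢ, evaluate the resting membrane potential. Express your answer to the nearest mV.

-62 mV

Σ gᵢEᵢ = 16·(-84.6) + 3.2·(51.9) = -1187.52
Σ gᵢ = 16 + 3.2 = 19.2
Vm = -1187.52 / 19.2 = -61.85 mV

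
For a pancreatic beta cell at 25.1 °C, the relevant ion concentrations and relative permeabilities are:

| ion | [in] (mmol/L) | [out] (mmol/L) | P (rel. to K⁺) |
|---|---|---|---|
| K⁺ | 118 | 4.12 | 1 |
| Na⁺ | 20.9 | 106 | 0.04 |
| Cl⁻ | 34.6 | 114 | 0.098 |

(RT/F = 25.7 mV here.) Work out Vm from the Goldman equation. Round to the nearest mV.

Vm = 25.7 · ln[(Σ P·[cation]ₒ + Σ P·[anion]ᵢ) / (Σ P·[cation]ᵢ + Σ P·[anion]ₒ)]
Numerator = 1×4.12 + 0.04×106 + 0.098×34.6 = 11.75
Denominator = 1×118 + 0.04×20.9 + 0.098×114 = 130
Vm = 25.7 · ln(0.090385) = 25.7 × (-2.4037) = -61.77 mV

-62 mV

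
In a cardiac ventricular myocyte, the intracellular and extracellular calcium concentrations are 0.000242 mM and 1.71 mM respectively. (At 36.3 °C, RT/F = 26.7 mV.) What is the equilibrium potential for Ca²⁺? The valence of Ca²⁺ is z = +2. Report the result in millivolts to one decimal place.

118.3 mV

E = (26.7/z) · ln([Ca²⁺]_out/[Ca²⁺]_in) with z = +2.
= (26.7/2) · ln(1.71/0.000242) = 13.35 · ln(7066)
= 13.35 · (8.8631) = 118.32 mV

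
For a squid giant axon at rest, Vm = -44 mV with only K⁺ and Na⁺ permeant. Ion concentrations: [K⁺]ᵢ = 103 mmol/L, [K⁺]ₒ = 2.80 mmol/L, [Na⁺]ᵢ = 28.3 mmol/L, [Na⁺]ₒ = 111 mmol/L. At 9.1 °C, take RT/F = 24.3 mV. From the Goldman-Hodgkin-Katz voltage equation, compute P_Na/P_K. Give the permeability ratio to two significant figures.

0.13

Let α = P_Na/P_K. GHK: Vm = 24.3·ln[(Kₒ + α·Naₒ)/(Kᵢ + α·Naᵢ)].
e^(Vm/24.3) = e^(-44.0/24.3) = 0.16354
So 0.16354·(Kᵢ + α·Naᵢ) = Kₒ + α·Naₒ → α = (0.16354·103.0 − 2.8) / (111.0 − 0.16354·28.3)
α = (16.84 − 2.8) / (111.0 − 4.628) = 14.04/106.4 = 0.132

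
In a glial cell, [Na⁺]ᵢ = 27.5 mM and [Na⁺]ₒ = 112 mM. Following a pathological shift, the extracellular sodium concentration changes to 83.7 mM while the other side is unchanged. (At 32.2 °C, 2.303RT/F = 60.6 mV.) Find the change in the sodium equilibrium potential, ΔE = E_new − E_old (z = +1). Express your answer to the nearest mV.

-8 mV

E_old = (60.6/1)·log₁₀(112/27.5) = 36.96 mV
E_new = (60.6/1)·log₁₀(83.7/27.5) = 29.29 mV
ΔE = 29.29 − (36.96) = -7.67 mV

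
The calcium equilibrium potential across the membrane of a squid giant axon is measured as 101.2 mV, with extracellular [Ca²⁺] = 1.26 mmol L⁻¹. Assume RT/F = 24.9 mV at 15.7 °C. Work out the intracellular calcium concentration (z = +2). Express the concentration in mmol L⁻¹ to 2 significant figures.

Nernst: E = (24.9/2) · ln([out]/[in]), so ln([out]/[in]) = 101.2 × 2 / 24.9 = 8.1285.
[out]/[in] = e^(8.1285) = 3390.
[in] = 1.26 / 3390 = 0.0003717 mmol L⁻¹.

0.00037 mmol L⁻¹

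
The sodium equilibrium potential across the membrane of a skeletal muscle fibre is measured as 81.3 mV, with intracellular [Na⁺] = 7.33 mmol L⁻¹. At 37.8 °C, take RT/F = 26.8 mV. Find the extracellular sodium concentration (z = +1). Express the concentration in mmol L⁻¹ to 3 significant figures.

Nernst: E = (26.8/1) · ln([out]/[in]), so ln([out]/[in]) = 81.3 × 1 / 26.8 = 3.0336.
[out]/[in] = e^(3.0336) = 20.77.
[out] = 20.77 × 7.33 = 152.3 mmol L⁻¹.

152 mmol L⁻¹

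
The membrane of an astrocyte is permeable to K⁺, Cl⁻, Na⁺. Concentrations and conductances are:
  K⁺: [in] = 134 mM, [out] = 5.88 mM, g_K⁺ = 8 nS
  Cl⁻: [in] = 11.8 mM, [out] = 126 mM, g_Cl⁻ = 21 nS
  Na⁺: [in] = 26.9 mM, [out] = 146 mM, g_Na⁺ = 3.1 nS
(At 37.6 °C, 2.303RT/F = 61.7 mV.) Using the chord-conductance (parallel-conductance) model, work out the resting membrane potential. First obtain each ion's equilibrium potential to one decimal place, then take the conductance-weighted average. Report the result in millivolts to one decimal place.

E_K⁺ = (61.7/1)·log₁₀(5.88/134) = -83.8 mV
E_Cl⁻ = (61.7/-1)·log₁₀(126/11.8) = -63.5 mV
E_Na⁺ = (61.7/1)·log₁₀(146/26.9) = 45.3 mV
Vm = (Σ gᵢEᵢ)/(Σ gᵢ) = (8·-83.8 + 21·-63.5 + 3.1·45.3) / (8 + 21 + 3.1)
= -1863.47 / 32.1 = -58.05 mV

-58.1 mV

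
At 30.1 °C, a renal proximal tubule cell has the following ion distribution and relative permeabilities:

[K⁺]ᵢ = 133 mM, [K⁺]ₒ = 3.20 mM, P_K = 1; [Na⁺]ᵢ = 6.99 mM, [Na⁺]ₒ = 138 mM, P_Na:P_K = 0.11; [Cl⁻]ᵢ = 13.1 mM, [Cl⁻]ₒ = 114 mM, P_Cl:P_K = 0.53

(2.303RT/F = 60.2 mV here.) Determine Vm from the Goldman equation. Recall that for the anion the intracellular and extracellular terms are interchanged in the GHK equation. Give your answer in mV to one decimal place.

-53.3 mV

Vm = 60.2 · log₁₀[(Σ P·[cation]ₒ + Σ P·[anion]ᵢ) / (Σ P·[cation]ᵢ + Σ P·[anion]ₒ)]
Numerator = 1×3.20 + 0.11×138 + 0.53×13.1 = 25.32
Denominator = 1×133 + 0.11×6.99 + 0.53×114 = 194.2
Vm = 60.2 · log₁₀(0.1304) = 60.2 × (-0.8847) = -53.26 mV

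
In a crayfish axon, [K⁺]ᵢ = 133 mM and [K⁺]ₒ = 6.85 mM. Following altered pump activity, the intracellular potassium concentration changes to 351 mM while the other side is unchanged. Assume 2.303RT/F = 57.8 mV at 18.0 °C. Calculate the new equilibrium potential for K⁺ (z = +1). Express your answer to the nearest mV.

-99 mV

After the shift: [K⁺]_out = 6.85, [K⁺]_in = 351 mM.
E_new = (57.8/1)·log₁₀(6.85/351) = 57.80 · (-1.7096) = -98.82 mV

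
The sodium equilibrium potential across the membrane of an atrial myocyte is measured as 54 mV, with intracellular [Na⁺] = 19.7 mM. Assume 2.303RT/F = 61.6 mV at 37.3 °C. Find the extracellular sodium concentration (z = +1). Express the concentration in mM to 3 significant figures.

148 mM

Nernst: E = (61.6/1) · log₁₀([out]/[in]), so log₁₀([out]/[in]) = 54.0 × 1 / 61.6 = 0.8766.
[out]/[in] = 10^(0.8766) = 7.527.
[out] = 7.527 × 19.7 = 148.3 mM.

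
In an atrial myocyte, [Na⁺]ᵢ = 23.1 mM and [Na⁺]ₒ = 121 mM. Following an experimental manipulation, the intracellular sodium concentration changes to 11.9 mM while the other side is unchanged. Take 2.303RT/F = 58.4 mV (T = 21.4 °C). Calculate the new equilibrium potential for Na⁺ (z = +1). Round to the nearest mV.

59 mV

After the shift: [Na⁺]_out = 121, [Na⁺]_in = 11.9 mM.
E_new = (58.4/1)·log₁₀(121/11.9) = 58.40 · (1.0072) = 58.82 mV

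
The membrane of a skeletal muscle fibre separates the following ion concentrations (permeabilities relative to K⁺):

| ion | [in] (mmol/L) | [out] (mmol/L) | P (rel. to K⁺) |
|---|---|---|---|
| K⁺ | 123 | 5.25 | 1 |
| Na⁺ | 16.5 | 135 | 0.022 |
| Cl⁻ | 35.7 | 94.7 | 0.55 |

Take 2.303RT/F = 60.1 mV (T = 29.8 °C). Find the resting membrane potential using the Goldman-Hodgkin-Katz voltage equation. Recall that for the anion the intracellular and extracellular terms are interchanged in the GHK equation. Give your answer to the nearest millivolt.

-48 mV

Vm = 60.1 · log₁₀[(Σ P·[cation]ₒ + Σ P·[anion]ᵢ) / (Σ P·[cation]ᵢ + Σ P·[anion]ₒ)]
Numerator = 1×5.25 + 0.022×135 + 0.55×35.7 = 27.86
Denominator = 1×123 + 0.022×16.5 + 0.55×94.7 = 175.4
Vm = 60.1 · log₁₀(0.15876) = 60.1 × (-0.7992) = -48.03 mV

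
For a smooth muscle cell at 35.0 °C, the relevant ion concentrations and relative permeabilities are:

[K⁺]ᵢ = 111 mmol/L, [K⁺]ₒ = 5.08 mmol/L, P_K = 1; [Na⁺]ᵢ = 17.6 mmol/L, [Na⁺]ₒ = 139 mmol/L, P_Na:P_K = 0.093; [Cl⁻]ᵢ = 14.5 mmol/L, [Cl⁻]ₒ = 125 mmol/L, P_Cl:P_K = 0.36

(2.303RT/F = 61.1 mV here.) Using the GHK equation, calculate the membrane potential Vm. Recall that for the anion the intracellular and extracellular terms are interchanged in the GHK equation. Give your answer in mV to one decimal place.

-50.8 mV

Vm = 61.1 · log₁₀[(Σ P·[cation]ₒ + Σ P·[anion]ᵢ) / (Σ P·[cation]ᵢ + Σ P·[anion]ₒ)]
Numerator = 1×5.08 + 0.093×139 + 0.36×14.5 = 23.23
Denominator = 1×111 + 0.093×17.6 + 0.36×125 = 157.6
Vm = 61.1 · log₁₀(0.14735) = 61.1 × (-0.8317) = -50.81 mV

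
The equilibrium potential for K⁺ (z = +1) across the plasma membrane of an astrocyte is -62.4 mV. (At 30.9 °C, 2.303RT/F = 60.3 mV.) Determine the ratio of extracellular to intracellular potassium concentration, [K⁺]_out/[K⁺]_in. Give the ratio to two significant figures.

log₁₀([out]/[in]) = E·z/(60.3) = -62.4 × 1 / 60.3 = -1.0348
[out]/[in] = 10^(-1.0348) = 0.09229

0.092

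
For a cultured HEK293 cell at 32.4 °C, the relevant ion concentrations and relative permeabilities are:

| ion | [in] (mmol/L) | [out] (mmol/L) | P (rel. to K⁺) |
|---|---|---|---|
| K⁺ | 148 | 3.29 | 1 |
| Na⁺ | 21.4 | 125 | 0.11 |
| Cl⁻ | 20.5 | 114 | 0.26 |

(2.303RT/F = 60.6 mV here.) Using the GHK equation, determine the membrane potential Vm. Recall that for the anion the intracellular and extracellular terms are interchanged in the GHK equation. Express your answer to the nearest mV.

-55 mV

Vm = 60.6 · log₁₀[(Σ P·[cation]ₒ + Σ P·[anion]ᵢ) / (Σ P·[cation]ᵢ + Σ P·[anion]ₒ)]
Numerator = 1×3.29 + 0.11×125 + 0.26×20.5 = 22.37
Denominator = 1×148 + 0.11×21.4 + 0.26×114 = 180
Vm = 60.6 · log₁₀(0.12428) = 60.6 × (-0.9056) = -54.88 mV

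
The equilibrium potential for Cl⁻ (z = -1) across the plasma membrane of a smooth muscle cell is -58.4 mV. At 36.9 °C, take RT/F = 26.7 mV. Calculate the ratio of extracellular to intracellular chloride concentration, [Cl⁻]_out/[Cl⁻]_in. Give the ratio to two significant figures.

ln([out]/[in]) = E·z/(26.7) = -58.4 × -1 / 26.7 = 2.1873
[out]/[in] = e^(2.1873) = 8.911

8.9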